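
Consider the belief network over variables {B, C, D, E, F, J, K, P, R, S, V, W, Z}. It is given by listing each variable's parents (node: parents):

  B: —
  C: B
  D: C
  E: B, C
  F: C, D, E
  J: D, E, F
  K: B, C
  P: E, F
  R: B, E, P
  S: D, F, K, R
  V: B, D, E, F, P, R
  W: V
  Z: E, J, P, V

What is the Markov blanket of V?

{B, D, E, F, J, P, R, W, Z}

The Markov blanket of a node is its parents, its children, and the other parents of its children.
Pa(V) = {B, D, E, F, P, R}.
Children of V: W, Z.
Other parents of V's children:
  W: —
  Z: E, J, P
MB(V) = {B, D, E, F, J, P, R, W, Z}.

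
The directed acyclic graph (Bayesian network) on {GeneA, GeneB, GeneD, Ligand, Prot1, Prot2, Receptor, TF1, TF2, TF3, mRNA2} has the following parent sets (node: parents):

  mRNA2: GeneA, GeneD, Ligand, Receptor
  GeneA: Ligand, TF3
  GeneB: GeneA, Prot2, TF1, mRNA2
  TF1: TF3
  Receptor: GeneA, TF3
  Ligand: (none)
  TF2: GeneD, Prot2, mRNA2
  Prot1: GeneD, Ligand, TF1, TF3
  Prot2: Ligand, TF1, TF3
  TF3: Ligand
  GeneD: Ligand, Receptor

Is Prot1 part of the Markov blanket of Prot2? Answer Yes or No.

Recall MB(v) = parents ∪ children ∪ spouses, where spouses are the other parents of v's children.
Parents of Prot2: Ligand, TF1, TF3.
Children of Prot2: GeneB, TF2.
For each child, the remaining parents (spouses of Prot2):
  parents(GeneB) \ {Prot2} = {GeneA, TF1, mRNA2}.
  TF2's other parents are GeneD, mRNA2.
MB(Prot2) = {GeneA, GeneB, GeneD, Ligand, TF1, TF2, TF3, mRNA2}; Prot1 is not in this set.

No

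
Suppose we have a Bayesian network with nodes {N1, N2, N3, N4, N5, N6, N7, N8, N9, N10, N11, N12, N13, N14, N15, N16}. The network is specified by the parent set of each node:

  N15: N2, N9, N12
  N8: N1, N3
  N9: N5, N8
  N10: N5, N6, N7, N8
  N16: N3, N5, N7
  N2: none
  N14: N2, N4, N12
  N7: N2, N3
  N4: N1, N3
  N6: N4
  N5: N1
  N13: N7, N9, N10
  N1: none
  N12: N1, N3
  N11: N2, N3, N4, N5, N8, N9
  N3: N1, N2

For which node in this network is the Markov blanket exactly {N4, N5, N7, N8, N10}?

N6

The target node must have every member of {N4, N5, N7, N8, N10} as a parent, child, or co-parent, and no others.
Parents of N6: N4; children: N10; co-parents: N5, N7, N8.
These exactly cover the given set, so the node is N6.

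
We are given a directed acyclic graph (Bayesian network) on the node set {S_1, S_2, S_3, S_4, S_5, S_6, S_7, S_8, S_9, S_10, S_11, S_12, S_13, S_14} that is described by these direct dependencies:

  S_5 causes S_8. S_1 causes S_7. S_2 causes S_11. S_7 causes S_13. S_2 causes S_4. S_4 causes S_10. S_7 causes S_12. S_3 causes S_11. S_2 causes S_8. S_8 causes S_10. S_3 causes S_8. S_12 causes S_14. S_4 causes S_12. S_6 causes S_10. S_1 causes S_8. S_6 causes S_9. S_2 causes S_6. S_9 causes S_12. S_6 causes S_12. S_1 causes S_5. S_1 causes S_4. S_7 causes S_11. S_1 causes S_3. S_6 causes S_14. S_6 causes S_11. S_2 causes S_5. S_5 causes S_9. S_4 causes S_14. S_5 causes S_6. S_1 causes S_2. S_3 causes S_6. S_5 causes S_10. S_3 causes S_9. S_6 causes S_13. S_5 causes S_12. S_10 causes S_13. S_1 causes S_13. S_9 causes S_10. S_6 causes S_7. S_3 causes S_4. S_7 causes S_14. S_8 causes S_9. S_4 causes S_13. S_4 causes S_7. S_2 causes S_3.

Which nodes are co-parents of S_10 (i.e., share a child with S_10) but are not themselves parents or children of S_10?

{S_1, S_7}

Children of S_10: S_13.
  parents(S_13) \ {S_10} = {S_1, S_4, S_6, S_7}.
Excluding nodes already adjacent to S_10 (S_4, S_5, S_6, S_8, S_9, S_13), the co-parent-only contribution is {S_1, S_7}.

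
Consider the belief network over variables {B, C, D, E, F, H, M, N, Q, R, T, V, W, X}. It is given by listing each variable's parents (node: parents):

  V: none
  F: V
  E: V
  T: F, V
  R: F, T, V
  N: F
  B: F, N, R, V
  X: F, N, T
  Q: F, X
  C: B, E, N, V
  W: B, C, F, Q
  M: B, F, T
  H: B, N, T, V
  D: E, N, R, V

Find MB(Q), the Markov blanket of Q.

{B, C, F, W, X}

By definition, MB(Q) is built from Q's parents, Q's children, and the co-parents of Q.
Q has parents F, X.
Q has child W.
Parents of each child, excluding Q:
  W: B, C, F
Taking the union gives {B, C, F, W, X}.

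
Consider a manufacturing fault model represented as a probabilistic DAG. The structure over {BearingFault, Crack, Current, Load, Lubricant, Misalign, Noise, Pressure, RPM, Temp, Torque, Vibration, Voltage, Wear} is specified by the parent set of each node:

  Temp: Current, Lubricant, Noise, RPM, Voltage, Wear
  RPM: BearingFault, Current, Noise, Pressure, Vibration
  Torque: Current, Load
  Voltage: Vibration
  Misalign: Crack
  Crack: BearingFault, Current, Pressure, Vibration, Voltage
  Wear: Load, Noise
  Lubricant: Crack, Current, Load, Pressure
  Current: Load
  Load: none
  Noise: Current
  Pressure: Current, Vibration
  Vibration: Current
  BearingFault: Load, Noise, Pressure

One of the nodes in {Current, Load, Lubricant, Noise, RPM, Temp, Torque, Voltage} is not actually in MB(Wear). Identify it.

Torque

Recall MB(v) = parents ∪ children ∪ spouses, where spouses are the other parents of v's children.
Wear's parents: Load, Noise.
Wear has child Temp.
Other parents of Wear's children:
  Temp's other parents are Current, Lubricant, Noise, RPM, Voltage.
MB(Wear) = {Current, Load, Lubricant, Noise, RPM, Temp, Voltage}.
Torque is neither a parent, child, nor co-parent of Wear, so it does not belong.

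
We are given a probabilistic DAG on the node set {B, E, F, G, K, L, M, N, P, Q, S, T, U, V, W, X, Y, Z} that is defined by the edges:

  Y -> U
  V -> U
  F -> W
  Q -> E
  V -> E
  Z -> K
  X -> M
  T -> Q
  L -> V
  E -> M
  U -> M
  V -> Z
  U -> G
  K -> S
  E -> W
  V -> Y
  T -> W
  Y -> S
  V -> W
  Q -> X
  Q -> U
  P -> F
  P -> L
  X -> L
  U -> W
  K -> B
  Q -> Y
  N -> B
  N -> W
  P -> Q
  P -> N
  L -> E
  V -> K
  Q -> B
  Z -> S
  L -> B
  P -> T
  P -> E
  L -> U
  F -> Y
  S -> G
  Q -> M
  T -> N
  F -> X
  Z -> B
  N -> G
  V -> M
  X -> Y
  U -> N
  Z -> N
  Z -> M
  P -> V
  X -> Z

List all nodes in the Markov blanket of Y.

A node's Markov blanket = Pa ∪ Ch ∪ (parents of Ch other than the node itself).
Y has parents F, Q, V, X.
Y's children: S, U.
For each child, the remaining parents (spouses of Y):
  U also has parents L, Q, V.
  parents(S) \ {Y} = {K, Z}.
MB(Y) = {F, K, L, Q, S, U, V, X, Z}.

{F, K, L, Q, S, U, V, X, Z}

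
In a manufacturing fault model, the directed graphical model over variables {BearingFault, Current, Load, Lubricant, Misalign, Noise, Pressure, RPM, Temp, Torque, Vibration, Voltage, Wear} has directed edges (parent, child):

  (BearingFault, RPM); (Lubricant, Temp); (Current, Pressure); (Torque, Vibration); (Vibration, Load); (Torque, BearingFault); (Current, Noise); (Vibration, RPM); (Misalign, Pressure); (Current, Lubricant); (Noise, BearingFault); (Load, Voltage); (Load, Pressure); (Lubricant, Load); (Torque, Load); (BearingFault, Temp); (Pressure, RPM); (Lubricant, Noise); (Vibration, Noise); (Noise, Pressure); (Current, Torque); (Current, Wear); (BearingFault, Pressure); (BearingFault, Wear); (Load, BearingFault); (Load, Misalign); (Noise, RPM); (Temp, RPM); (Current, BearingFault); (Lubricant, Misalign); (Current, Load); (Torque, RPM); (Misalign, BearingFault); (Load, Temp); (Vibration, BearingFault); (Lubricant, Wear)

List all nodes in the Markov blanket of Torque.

By definition, MB(Torque) is built from Torque's parents, Torque's children, and the co-parents of Torque.
Torque has parent Current.
Children of Torque: BearingFault, Load, RPM, Vibration.
Co-parents of Torque (other parents of its children):
  Vibration: —
  Load: Current, Lubricant, Vibration
  BearingFault: Current, Load, Misalign, Noise, Vibration
  RPM: BearingFault, Noise, Pressure, Temp, Vibration
So the Markov blanket of Torque is {BearingFault, Current, Load, Lubricant, Misalign, Noise, Pressure, RPM, Temp, Vibration}.

{BearingFault, Current, Load, Lubricant, Misalign, Noise, Pressure, RPM, Temp, Vibration}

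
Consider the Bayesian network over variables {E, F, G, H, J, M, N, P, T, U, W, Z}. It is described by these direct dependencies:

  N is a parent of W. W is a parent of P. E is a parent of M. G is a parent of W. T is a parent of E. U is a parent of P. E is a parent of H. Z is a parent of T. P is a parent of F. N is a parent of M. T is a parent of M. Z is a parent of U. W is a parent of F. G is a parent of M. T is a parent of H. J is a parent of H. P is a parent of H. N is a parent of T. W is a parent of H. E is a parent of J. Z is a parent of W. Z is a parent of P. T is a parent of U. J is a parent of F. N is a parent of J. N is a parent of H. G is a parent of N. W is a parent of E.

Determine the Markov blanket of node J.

J's children: F, H.
J's parents: E, N.
Co-parents of J (other parents of its children):
  F also has parents P, W.
  H's other parents are E, N, P, T, W.
Taking the union gives {E, F, H, N, P, T, W}.

{E, F, H, N, P, T, W}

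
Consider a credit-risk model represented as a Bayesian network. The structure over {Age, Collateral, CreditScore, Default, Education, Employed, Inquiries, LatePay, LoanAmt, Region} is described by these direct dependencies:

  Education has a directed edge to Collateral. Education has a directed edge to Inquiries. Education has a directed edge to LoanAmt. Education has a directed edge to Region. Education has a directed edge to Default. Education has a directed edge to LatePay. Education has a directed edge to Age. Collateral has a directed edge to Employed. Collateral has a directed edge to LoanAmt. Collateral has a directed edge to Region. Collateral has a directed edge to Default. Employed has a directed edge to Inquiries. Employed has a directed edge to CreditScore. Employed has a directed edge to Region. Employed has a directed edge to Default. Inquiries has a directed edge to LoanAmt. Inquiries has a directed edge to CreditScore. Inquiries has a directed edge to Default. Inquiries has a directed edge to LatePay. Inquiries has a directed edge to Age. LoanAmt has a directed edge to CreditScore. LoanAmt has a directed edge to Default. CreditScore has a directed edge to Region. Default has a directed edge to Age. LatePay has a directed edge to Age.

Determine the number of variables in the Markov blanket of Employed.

7

Employed has parent Collateral.
Employed's children: CreditScore, Default, Inquiries, Region.
Parents of each child, excluding Employed:
  Inquiries's other parent is Education.
  CreditScore's other parents are Inquiries, LoanAmt.
  parents(Region) \ {Employed} = {Collateral, CreditScore, Education}.
  Default's other parents are Collateral, Education, Inquiries, LoanAmt.
MB(Employed) = {Collateral, CreditScore, Default, Education, Inquiries, LoanAmt, Region}, which has 7 nodes.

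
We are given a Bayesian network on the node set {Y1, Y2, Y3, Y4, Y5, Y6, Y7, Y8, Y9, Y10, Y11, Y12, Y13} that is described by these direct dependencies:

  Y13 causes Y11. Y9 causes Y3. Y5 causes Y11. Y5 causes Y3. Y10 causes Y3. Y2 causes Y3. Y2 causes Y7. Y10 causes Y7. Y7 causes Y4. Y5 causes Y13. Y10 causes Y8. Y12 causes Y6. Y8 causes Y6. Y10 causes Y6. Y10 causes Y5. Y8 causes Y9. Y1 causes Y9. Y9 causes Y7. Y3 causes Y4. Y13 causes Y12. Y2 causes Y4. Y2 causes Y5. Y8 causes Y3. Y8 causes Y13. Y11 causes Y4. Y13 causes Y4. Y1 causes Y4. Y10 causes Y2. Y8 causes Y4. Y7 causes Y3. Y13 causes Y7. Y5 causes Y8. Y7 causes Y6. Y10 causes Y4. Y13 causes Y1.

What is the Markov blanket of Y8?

{Y1, Y2, Y3, Y4, Y5, Y6, Y7, Y9, Y10, Y11, Y12, Y13}

The Markov blanket of a node is its parents, its children, and the other parents of its children.
Pa(Y8) = {Y5, Y10}.
Y8 has children Y3, Y4, Y6, Y9, Y13.
Parents of each child, excluding Y8:
  parents(Y13) \ {Y8} = {Y5}.
  Y9 also has parent Y1.
  Y3's other parents are Y2, Y5, Y7, Y9, Y10.
  parents(Y6) \ {Y8} = {Y7, Y10, Y12}.
  parents(Y4) \ {Y8} = {Y1, Y2, Y3, Y7, Y10, Y11, Y13}.
Taking the union gives {Y1, Y2, Y3, Y4, Y5, Y6, Y7, Y9, Y10, Y11, Y12, Y13}.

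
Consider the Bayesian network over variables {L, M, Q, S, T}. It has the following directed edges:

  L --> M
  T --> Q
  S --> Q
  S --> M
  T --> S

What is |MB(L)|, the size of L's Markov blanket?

2

Pa(L) = {}.
Children of L: M.
For each child, the remaining parents (spouses of L):
  M's other parent is S.
MB(L) = {M, S}, which has 2 nodes.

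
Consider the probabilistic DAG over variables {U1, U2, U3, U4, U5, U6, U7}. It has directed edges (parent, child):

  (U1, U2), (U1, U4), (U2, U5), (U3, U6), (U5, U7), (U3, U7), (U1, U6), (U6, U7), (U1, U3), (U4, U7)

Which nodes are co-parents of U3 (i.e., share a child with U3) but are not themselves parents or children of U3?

{U4, U5}

Children of U3: U6, U7.
  U6: U1
  U7: U4, U5, U6
Excluding nodes already adjacent to U3 (U1, U6, U7), the co-parent-only contribution is {U4, U5}.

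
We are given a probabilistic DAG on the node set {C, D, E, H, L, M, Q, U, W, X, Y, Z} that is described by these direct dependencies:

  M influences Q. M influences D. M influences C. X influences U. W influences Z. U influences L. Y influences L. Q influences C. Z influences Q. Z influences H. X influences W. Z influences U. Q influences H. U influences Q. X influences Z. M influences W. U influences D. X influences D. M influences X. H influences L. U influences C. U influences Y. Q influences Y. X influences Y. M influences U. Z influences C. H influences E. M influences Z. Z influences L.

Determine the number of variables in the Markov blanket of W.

Recall MB(v) = parents ∪ children ∪ spouses, where spouses are the other parents of v's children.
Pa(W) = {M, X}.
W's children: Z.
Other parents of W's children:
  Z's other parents are M, X.
MB(W) = {M, X, Z}, which has 3 nodes.

3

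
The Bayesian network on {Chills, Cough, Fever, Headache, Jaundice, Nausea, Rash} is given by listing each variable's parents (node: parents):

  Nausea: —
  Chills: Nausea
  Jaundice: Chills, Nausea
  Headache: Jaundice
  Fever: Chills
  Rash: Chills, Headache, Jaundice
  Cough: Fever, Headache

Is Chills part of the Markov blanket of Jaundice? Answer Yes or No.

Chills is a parent of Jaundice.
So Chills ∈ MB(Jaundice).

Yes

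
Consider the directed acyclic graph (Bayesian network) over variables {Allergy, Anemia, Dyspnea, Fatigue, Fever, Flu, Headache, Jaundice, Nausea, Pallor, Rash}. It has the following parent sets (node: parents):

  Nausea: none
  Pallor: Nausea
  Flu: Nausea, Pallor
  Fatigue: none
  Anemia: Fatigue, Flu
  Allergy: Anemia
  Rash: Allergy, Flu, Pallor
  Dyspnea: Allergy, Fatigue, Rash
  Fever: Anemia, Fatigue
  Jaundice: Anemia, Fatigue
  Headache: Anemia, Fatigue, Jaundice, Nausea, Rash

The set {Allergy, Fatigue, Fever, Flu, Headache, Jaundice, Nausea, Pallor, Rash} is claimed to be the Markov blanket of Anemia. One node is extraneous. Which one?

Pallor

Recall MB(v) = parents ∪ children ∪ spouses, where spouses are the other parents of v's children.
Pa(Anemia) = {Fatigue, Flu}.
Anemia's children: Allergy, Fever, Headache, Jaundice.
Parents of each child, excluding Anemia:
  Allergy: —
  Fever: Fatigue
  Jaundice: Fatigue
  Headache: Fatigue, Jaundice, Nausea, Rash
MB(Anemia) = {Allergy, Fatigue, Fever, Flu, Headache, Jaundice, Nausea, Rash}.
Pallor is neither a parent, child, nor co-parent of Anemia, so it does not belong.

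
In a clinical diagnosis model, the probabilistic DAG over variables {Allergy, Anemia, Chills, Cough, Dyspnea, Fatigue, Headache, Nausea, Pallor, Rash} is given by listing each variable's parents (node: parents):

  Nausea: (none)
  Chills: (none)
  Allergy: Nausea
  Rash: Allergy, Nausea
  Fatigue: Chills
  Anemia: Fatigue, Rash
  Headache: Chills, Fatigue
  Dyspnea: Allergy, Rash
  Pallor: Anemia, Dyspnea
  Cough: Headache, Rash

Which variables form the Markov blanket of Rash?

The Markov blanket of a node is its parents, its children, and the other parents of its children.
Ch(Rash) = {Anemia, Cough, Dyspnea}.
Pa(Rash) = {Allergy, Nausea}.
Other parents of Rash's children:
  parents(Anemia) \ {Rash} = {Fatigue}.
  parents(Dyspnea) \ {Rash} = {Allergy}.
  parents(Cough) \ {Rash} = {Headache}.
MB(Rash) = {Allergy, Anemia, Cough, Dyspnea, Fatigue, Headache, Nausea}.

{Allergy, Anemia, Cough, Dyspnea, Fatigue, Headache, Nausea}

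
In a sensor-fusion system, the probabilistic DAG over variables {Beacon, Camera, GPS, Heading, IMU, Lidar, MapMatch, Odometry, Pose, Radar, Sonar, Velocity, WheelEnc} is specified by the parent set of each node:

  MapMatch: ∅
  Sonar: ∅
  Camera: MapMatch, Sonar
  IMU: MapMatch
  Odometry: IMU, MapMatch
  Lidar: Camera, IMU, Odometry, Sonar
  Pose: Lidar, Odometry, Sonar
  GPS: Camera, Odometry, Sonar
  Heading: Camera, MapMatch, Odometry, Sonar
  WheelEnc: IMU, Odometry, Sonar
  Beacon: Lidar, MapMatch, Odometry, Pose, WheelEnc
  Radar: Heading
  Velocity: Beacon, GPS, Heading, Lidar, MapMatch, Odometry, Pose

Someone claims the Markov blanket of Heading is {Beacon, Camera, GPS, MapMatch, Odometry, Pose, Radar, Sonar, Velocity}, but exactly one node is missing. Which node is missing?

Lidar

Pa(Heading) = {Camera, MapMatch, Odometry, Sonar}.
Children of Heading: Radar, Velocity.
Other parents of Heading's children:
  Radar has no other parent.
  Velocity also has parents Beacon, GPS, Lidar, MapMatch, Odometry, Pose.
MB(Heading) = {Beacon, Camera, GPS, Lidar, MapMatch, Odometry, Pose, Radar, Sonar, Velocity}.
Comparing with the claimed set, Lidar is missing.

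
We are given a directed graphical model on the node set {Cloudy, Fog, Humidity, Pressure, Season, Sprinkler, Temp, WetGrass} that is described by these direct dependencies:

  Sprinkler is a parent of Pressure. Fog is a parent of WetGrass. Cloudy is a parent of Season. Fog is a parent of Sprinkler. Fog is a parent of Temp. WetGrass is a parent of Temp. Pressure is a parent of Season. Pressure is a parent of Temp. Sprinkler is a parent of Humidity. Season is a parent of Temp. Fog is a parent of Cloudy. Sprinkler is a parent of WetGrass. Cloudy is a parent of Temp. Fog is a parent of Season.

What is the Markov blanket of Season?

A node's Markov blanket = Pa ∪ Ch ∪ (parents of Ch other than the node itself).
Season has parents Cloudy, Fog, Pressure.
Children of Season: Temp.
Other parents of Season's children:
  parents(Temp) \ {Season} = {Cloudy, Fog, Pressure, WetGrass}.
MB(Season) = {Cloudy, Fog, Pressure, Temp, WetGrass}.

{Cloudy, Fog, Pressure, Temp, WetGrass}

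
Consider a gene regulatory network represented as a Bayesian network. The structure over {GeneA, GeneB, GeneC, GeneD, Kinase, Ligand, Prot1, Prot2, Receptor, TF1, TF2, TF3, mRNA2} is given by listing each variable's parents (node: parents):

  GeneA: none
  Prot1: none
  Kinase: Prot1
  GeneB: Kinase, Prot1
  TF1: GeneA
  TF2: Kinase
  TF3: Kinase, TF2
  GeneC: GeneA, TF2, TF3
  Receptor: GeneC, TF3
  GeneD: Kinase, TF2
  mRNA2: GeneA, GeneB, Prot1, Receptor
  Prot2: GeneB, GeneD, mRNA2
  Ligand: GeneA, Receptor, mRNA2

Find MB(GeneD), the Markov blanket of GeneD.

{GeneB, Kinase, Prot2, TF2, mRNA2}

Pa(GeneD) = {Kinase, TF2}.
GeneD has child Prot2.
For each child, the remaining parents (spouses of GeneD):
  Prot2's other parents are GeneB, mRNA2.
MB(GeneD) = {GeneB, Kinase, Prot2, TF2, mRNA2}.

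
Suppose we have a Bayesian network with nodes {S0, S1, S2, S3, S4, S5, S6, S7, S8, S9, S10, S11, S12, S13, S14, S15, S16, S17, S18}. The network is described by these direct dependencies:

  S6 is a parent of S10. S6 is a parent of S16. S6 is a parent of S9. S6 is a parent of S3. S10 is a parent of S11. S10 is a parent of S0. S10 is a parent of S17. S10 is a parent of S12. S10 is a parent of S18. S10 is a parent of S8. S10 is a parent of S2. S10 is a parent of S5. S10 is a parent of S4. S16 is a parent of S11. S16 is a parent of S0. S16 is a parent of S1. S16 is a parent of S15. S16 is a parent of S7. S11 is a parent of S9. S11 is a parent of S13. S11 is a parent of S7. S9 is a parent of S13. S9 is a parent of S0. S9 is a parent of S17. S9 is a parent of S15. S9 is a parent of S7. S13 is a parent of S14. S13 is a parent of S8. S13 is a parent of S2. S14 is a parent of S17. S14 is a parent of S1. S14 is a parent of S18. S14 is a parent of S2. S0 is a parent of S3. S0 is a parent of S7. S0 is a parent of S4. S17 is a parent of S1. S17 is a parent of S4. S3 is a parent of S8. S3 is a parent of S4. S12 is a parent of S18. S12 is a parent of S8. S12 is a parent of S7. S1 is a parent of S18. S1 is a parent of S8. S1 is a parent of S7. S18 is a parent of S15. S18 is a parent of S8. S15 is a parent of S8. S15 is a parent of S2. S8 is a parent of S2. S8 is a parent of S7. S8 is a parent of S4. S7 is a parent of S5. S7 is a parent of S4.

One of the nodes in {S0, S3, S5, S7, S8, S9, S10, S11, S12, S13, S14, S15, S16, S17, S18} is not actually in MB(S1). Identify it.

S5

A node's Markov blanket = Pa ∪ Ch ∪ (parents of Ch other than the node itself).
S1 has parents S14, S16, S17.
Ch(S1) = {S7, S8, S18}.
Co-parents of S1 (other parents of its children):
  S18: S10, S12, S14
  S8: S3, S10, S12, S13, S15, S18
  S7: S0, S8, S9, S11, S12, S16
MB(S1) = {S0, S3, S7, S8, S9, S10, S11, S12, S13, S14, S15, S16, S17, S18}.
S5 is neither a parent, child, nor co-parent of S1, so it does not belong.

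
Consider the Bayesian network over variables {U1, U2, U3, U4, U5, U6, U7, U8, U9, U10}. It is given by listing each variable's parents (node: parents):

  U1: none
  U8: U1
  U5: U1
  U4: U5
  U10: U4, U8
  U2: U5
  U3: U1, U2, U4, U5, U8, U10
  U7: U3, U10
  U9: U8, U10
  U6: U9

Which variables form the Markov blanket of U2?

Pa(U2) = {U5}.
Children of U2: U3.
Parents of each child, excluding U2:
  U3: U1, U4, U5, U8, U10
Union: {U5} ∪ {U3} ∪ {U1, U4, U5, U8, U10} = {U1, U3, U4, U5, U8, U10}.

{U1, U3, U4, U5, U8, U10}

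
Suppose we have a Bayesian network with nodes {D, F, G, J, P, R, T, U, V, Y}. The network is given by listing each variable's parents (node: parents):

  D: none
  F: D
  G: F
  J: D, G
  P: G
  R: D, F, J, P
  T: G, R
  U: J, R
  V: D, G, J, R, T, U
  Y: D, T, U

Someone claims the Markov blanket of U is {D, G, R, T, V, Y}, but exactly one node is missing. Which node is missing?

J

The Markov blanket of a node is its parents, its children, and the other parents of its children.
U has parents J, R.
U's children: V, Y.
For each child, the remaining parents (spouses of U):
  V's other parents are D, G, J, R, T.
  Y's other parents are D, T.
MB(U) = {D, G, J, R, T, V, Y}.
Comparing with the claimed set, J is missing.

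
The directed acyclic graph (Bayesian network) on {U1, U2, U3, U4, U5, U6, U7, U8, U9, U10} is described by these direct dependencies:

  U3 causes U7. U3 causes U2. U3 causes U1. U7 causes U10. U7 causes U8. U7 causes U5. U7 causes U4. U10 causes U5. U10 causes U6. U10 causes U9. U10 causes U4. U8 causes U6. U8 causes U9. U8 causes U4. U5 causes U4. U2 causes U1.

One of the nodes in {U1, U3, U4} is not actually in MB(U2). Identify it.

U4

Ch(U2) = {U1}.
Parents of U2: U3.
Co-parents of U2 (other parents of its children):
  U1: U3
MB(U2) = {U1, U3}.
U4 is neither a parent, child, nor co-parent of U2, so it does not belong.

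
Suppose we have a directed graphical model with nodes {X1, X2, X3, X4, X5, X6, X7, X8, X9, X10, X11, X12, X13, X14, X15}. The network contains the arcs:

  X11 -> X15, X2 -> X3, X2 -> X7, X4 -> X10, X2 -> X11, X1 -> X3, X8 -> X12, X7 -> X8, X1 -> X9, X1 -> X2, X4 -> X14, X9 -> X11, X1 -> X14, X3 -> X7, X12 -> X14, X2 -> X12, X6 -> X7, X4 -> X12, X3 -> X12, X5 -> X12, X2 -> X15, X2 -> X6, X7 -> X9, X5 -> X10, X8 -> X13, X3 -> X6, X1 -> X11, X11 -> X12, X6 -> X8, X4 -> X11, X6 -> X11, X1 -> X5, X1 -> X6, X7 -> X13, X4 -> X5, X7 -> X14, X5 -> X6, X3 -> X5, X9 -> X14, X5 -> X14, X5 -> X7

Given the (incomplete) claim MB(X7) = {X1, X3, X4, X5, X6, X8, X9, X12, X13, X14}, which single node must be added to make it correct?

A node's Markov blanket = Pa ∪ Ch ∪ (parents of Ch other than the node itself).
Ch(X7) = {X8, X9, X13, X14}.
X7 has parents X2, X3, X5, X6.
Parents of each child, excluding X7:
  X8's other parent is X6.
  X9 also has parent X1.
  parents(X13) \ {X7} = {X8}.
  X14's other parents are X1, X4, X5, X9, X12.
MB(X7) = {X1, X2, X3, X4, X5, X6, X8, X9, X12, X13, X14}.
Comparing with the claimed set, X2 is missing.

X2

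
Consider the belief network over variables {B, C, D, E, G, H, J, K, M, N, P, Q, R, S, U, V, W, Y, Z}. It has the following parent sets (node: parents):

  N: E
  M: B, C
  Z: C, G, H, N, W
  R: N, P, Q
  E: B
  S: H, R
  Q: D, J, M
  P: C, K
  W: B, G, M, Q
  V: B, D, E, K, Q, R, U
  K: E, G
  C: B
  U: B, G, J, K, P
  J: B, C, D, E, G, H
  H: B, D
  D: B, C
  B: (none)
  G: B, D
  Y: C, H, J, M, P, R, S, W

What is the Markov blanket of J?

Parents of J: B, C, D, E, G, H.
J's children: Q, U, Y.
Co-parents of J (other parents of its children):
  parents(Q) \ {J} = {D, M}.
  parents(U) \ {J} = {B, G, K, P}.
  Y's other parents are C, H, M, P, R, S, W.
MB(J) = {B, C, D, E, G, H, K, M, P, Q, R, S, U, W, Y}.

{B, C, D, E, G, H, K, M, P, Q, R, S, U, W, Y}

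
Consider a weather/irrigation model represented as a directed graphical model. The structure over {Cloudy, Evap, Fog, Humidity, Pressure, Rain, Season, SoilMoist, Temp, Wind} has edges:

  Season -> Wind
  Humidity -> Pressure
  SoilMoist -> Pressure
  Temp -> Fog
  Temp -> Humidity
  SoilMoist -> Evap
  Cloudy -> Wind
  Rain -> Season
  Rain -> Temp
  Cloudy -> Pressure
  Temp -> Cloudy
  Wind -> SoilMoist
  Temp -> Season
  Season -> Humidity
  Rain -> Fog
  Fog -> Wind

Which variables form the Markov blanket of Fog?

Fog has parents Rain, Temp.
Children of Fog: Wind.
Co-parents of Fog (other parents of its children):
  parents(Wind) \ {Fog} = {Cloudy, Season}.
So the Markov blanket of Fog is {Cloudy, Rain, Season, Temp, Wind}.

{Cloudy, Rain, Season, Temp, Wind}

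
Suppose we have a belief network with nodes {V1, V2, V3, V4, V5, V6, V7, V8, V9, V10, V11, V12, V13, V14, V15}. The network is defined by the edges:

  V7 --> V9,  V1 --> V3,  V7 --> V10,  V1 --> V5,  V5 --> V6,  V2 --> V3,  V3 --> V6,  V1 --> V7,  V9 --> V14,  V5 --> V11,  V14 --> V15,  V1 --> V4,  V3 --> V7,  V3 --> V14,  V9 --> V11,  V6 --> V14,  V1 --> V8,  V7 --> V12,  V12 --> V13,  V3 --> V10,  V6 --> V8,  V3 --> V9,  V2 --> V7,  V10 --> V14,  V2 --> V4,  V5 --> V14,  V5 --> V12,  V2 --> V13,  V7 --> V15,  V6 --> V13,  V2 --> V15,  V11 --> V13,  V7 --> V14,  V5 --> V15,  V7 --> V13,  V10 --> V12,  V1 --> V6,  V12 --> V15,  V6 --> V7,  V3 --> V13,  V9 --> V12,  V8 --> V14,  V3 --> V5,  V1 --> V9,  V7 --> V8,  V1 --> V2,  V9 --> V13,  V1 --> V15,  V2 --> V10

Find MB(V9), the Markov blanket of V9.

By definition, MB(V9) is built from V9's parents, V9's children, and the co-parents of V9.
V9's children: V11, V12, V13, V14.
V9's parents: V1, V3, V7.
Co-parents of V9 (other parents of its children):
  V11: V5
  V12: V5, V7, V10
  V13: V2, V3, V6, V7, V11, V12
  V14: V3, V5, V6, V7, V8, V10
Union: {V1, V3, V7} ∪ {V11, V12, V13, V14} ∪ {V2, V3, V5, V6, V7, V8, V10, V11, V12} = {V1, V2, V3, V5, V6, V7, V8, V10, V11, V12, V13, V14}.

{V1, V2, V3, V5, V6, V7, V8, V10, V11, V12, V13, V14}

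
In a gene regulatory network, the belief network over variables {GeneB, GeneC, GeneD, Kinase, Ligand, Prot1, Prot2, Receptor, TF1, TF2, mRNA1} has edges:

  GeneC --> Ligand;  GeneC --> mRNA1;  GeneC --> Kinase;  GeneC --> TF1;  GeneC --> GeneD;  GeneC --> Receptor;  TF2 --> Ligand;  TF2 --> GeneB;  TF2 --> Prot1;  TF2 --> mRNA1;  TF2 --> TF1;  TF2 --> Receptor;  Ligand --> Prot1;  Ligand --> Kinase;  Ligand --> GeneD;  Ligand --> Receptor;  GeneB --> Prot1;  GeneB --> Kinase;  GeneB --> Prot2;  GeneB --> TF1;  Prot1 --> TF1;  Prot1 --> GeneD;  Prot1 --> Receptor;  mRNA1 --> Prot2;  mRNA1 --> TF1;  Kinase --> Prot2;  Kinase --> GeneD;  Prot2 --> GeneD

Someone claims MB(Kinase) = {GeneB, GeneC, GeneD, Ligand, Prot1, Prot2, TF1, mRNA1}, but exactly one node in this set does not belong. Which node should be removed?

The Markov blanket of a node is its parents, its children, and the other parents of its children.
Kinase's parents: GeneB, GeneC, Ligand.
Kinase has children GeneD, Prot2.
For each child, the remaining parents (spouses of Kinase):
  Prot2's other parents are GeneB, mRNA1.
  parents(GeneD) \ {Kinase} = {GeneC, Ligand, Prot1, Prot2}.
MB(Kinase) = {GeneB, GeneC, GeneD, Ligand, Prot1, Prot2, mRNA1}.
TF1 is neither a parent, child, nor co-parent of Kinase, so it does not belong.

TF1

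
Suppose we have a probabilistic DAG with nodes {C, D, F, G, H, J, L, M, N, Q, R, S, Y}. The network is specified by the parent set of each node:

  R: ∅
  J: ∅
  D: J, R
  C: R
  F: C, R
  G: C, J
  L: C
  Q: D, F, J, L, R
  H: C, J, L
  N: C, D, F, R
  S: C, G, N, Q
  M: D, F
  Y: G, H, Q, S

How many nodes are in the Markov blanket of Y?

4

Pa(Y) = {G, H, Q, S}.
Children of Y: none.
Y has no children, so there are no co-parents.
MB(Y) = {G, H, Q, S}, which has 4 nodes.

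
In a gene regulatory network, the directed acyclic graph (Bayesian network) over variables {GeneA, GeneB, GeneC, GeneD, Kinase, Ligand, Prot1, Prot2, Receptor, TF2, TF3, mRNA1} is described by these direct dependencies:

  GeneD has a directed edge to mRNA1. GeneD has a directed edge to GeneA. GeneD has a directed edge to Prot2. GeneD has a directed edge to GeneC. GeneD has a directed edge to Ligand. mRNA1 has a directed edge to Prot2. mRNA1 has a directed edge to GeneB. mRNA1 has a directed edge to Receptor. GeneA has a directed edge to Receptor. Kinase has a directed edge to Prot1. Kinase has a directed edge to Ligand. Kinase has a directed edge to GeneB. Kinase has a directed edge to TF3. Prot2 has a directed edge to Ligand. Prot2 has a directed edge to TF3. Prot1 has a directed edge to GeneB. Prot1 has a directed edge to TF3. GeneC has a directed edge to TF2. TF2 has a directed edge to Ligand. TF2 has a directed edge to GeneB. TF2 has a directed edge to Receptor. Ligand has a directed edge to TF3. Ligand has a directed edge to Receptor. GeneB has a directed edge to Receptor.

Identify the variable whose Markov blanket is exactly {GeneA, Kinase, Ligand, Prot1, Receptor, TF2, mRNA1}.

GeneB

The target node must have every member of {GeneA, Kinase, Ligand, Prot1, Receptor, TF2, mRNA1} as a parent, child, or co-parent, and no others.
Parents of GeneB: Kinase, Prot1, TF2, mRNA1; children: Receptor; co-parents: GeneA, Ligand, TF2, mRNA1.
These exactly cover the given set, so the node is GeneB.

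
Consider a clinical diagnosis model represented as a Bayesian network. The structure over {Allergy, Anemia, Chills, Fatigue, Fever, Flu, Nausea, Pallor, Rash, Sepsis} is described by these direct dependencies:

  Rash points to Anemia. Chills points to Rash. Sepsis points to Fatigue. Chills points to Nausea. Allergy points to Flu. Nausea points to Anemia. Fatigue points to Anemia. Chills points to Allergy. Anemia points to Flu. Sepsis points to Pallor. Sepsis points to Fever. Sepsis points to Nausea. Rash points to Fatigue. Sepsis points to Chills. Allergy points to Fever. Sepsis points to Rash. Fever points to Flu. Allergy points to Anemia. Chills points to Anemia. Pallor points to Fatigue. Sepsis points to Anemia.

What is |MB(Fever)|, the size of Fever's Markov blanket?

4

The Markov blanket of a node is its parents, its children, and the other parents of its children.
Pa(Fever) = {Allergy, Sepsis}.
Fever's children: Flu.
Parents of each child, excluding Fever:
  Flu also has parents Allergy, Anemia.
MB(Fever) = {Allergy, Anemia, Flu, Sepsis}, which has 4 nodes.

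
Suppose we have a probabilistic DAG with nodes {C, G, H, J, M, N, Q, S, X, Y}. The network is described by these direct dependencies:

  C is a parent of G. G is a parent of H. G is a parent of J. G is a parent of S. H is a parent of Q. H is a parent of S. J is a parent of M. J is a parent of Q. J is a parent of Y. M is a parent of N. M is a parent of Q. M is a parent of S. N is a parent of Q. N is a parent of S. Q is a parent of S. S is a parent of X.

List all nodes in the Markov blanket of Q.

{G, H, J, M, N, S}

Q has parents H, J, M, N.
Q's children: S.
Other parents of Q's children:
  S also has parents G, H, M, N.
MB(Q) = {G, H, J, M, N, S}.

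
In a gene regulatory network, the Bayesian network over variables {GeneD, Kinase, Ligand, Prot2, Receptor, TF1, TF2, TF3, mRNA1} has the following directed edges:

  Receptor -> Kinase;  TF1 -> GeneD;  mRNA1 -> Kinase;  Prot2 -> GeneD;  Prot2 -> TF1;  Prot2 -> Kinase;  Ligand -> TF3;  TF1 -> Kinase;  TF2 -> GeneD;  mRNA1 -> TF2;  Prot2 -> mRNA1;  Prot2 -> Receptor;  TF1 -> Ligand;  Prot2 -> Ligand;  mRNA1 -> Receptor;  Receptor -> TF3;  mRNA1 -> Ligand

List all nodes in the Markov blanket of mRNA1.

{Kinase, Ligand, Prot2, Receptor, TF1, TF2}

Pa(mRNA1) = {Prot2}.
Children of mRNA1: Kinase, Ligand, Receptor, TF2.
Co-parents of mRNA1 (other parents of its children):
  TF2: no additional parents.
  Receptor also has parent Prot2.
  Ligand's other parents are Prot2, TF1.
  Kinase's other parents are Prot2, Receptor, TF1.
Taking the union gives {Kinase, Ligand, Prot2, Receptor, TF1, TF2}.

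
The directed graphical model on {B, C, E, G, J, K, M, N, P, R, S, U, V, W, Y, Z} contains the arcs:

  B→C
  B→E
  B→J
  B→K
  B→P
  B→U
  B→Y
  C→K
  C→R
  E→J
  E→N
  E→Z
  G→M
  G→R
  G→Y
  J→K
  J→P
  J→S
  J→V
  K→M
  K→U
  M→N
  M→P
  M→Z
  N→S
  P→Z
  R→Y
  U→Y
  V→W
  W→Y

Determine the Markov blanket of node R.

Recall MB(v) = parents ∪ children ∪ spouses, where spouses are the other parents of v's children.
R has parents C, G.
R's children: Y.
Other parents of R's children:
  Y: B, G, U, W
Union: {C, G} ∪ {Y} ∪ {B, G, U, W} = {B, C, G, U, W, Y}.

{B, C, G, U, W, Y}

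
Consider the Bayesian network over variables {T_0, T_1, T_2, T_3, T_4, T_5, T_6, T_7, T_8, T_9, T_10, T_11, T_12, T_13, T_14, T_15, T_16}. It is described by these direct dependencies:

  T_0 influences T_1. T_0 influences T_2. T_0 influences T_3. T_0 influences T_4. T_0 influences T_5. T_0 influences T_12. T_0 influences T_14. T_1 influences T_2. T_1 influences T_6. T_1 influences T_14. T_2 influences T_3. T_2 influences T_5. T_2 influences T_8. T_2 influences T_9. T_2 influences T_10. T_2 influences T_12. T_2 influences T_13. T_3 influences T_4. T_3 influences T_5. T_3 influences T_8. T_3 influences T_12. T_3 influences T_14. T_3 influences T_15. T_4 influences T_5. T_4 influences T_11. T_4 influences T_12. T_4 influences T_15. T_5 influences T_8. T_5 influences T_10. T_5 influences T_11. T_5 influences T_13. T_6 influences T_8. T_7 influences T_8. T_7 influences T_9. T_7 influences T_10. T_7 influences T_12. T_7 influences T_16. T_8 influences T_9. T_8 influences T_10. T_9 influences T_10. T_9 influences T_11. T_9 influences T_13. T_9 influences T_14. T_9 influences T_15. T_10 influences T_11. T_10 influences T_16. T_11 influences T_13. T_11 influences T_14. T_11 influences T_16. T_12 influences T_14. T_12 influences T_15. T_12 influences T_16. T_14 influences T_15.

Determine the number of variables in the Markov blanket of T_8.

7

Recall MB(v) = parents ∪ children ∪ spouses, where spouses are the other parents of v's children.
T_8's parents: T_2, T_3, T_5, T_6, T_7.
T_8 has children T_9, T_10.
Other parents of T_8's children:
  T_9 also has parents T_2, T_7.
  T_10 also has parents T_2, T_5, T_7, T_9.
MB(T_8) = {T_2, T_3, T_5, T_6, T_7, T_9, T_10}, which has 7 nodes.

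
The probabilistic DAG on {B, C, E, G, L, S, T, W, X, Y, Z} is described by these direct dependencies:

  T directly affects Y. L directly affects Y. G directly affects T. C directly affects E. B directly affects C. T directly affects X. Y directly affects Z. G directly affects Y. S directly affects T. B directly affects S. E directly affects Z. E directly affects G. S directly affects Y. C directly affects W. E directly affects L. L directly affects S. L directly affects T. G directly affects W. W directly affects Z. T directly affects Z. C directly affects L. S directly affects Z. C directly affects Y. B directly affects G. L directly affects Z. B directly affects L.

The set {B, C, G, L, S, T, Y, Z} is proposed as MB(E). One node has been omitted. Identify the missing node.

W

The Markov blanket of a node is its parents, its children, and the other parents of its children.
Pa(E) = {C}.
Children of E: G, L, Z.
Other parents of E's children:
  G: B
  L: B, C
  Z: L, S, T, W, Y
MB(E) = {B, C, G, L, S, T, W, Y, Z}.
Comparing with the claimed set, W is missing.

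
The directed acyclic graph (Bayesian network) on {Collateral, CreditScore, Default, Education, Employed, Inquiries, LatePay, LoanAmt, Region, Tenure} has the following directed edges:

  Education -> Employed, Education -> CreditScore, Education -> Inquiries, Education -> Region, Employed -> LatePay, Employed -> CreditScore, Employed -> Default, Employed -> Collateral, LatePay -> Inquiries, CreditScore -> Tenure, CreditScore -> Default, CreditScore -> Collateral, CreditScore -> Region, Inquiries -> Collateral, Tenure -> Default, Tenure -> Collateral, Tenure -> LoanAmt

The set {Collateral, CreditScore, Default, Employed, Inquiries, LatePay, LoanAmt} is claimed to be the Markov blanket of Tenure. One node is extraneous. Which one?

Recall MB(v) = parents ∪ children ∪ spouses, where spouses are the other parents of v's children.
Tenure's parents: CreditScore.
Tenure has children Collateral, Default, LoanAmt.
Other parents of Tenure's children:
  Default: CreditScore, Employed
  Collateral: CreditScore, Employed, Inquiries
  LoanAmt: —
MB(Tenure) = {Collateral, CreditScore, Default, Employed, Inquiries, LoanAmt}.
LatePay is neither a parent, child, nor co-parent of Tenure, so it does not belong.

LatePay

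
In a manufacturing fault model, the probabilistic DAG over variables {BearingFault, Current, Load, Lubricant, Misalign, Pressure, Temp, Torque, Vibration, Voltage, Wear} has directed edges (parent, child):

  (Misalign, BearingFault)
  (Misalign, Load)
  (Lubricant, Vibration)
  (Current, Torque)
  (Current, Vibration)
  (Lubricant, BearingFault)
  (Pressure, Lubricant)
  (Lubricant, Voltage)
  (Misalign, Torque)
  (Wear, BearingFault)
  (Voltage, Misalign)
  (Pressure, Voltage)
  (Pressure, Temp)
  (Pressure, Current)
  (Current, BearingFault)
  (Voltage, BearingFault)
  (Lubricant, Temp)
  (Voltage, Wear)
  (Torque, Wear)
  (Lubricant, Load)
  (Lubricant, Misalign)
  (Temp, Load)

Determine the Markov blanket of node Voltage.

{BearingFault, Current, Lubricant, Misalign, Pressure, Torque, Wear}

The Markov blanket of a node is its parents, its children, and the other parents of its children.
Voltage's parents: Lubricant, Pressure.
Ch(Voltage) = {BearingFault, Misalign, Wear}.
Parents of each child, excluding Voltage:
  Misalign: Lubricant
  Wear: Torque
  BearingFault: Current, Lubricant, Misalign, Wear
Taking the union gives {BearingFault, Current, Lubricant, Misalign, Pressure, Torque, Wear}.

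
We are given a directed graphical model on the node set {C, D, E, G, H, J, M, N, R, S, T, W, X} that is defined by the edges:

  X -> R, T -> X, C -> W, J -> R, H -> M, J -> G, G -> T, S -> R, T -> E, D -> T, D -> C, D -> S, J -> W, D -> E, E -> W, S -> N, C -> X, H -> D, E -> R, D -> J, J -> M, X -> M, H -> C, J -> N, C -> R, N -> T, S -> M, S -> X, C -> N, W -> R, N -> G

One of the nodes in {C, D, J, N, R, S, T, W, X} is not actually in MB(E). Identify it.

The Markov blanket of a node is its parents, its children, and the other parents of its children.
E has parents D, T.
Children of E: R, W.
For each child, the remaining parents (spouses of E):
  W: C, J
  R: C, J, S, W, X
MB(E) = {C, D, J, R, S, T, W, X}.
N is neither a parent, child, nor co-parent of E, so it does not belong.

N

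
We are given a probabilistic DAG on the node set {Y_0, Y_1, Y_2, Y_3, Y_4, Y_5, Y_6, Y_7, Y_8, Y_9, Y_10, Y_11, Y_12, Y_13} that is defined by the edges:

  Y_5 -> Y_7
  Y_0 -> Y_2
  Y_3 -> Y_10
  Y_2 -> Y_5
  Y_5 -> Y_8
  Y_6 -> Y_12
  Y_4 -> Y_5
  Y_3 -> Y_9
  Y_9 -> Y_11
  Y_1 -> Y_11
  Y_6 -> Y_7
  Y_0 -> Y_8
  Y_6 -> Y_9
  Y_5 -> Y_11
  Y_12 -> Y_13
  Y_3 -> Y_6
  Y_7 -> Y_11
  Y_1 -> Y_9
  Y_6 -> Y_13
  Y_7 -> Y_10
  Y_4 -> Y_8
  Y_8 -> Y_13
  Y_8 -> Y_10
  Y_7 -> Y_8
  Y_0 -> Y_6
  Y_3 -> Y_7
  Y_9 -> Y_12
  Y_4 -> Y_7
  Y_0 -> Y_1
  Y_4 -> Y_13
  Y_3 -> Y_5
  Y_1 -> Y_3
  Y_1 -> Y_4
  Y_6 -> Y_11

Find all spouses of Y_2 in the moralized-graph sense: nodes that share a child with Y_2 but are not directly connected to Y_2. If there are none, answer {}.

{Y_3, Y_4}

Children of Y_2: Y_5.
  Y_5: Y_3, Y_4
Excluding nodes already adjacent to Y_2 (Y_0, Y_5), the co-parent-only contribution is {Y_3, Y_4}.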